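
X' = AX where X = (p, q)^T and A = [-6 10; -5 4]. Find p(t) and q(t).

Coefficient matrix A = [[-6, 10], [-5, 4]].
Characteristic polynomial det(A - λI) = λ^2 + 2λ + 26 = 0.
Eigenvalues λ = -1 ± 5i (complex conjugate pair).
For λ=-1+5i: an eigenvector is (1,0) - i(-1,-1) = (1 + i, 0 + i).
A real fundamental pair from Re and Im of e^((-1+5i)t)v: X_1 = e^(-t)(cos(5t)·(1,0) + sin(5t)·(-1,-1)), X_2 = e^(-t)(sin(5t)·(1,0) - cos(5t)·(-1,-1)).
General solution: c_1X_1 + c_2X_2.

p(t) = -c_1e^(-t)sin(5t) + c_1e^(-t)cos(5t) + c_2e^(-t)sin(5t) + c_2e^(-t)cos(5t), q(t) = -c_1e^(-t)sin(5t) + c_2e^(-t)cos(5t)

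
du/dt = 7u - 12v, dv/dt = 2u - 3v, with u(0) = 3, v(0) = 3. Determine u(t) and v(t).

Coefficient matrix A = [[7, -12], [2, -3]].
Characteristic polynomial det(A - λI) = λ^2 - 4λ + 3 = 0.
Eigenvalues λ = 3, 1.
For λ=3: (A-λI) row 1 is [4, -12], so an eigenvector is (3, 1).
For λ=1: (A-λI) row 1 is [6, -12], so an eigenvector is (-2, -1).
General solution: c_1e^(3t)(3,1) + c_2e^(t)(-2,-1).
Applying u(0)=3, v(0)=3 gives c_1=-3, c_2=-6.

u(t) = -9e^(3t) + 12e^(t), v(t) = -3e^(3t) + 6e^(t)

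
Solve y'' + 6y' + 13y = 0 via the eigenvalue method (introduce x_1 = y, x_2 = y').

Let x_1 = y, x_2 = y'. Then x_1' = x_2 and x_2' = -13x_1 - 6x_2.
A = [[0,1],[-13,-6]]; det(A-λI) = λ^2 + 6λ + 13.
Eigenvalues λ = -3 ± 2i.

y(t) = K_1e^(-3t)cos(2t) + K_2e^(-3t)sin(2t)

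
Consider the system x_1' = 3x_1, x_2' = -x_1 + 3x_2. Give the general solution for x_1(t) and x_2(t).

Coefficient matrix A = [[3, 0], [-1, 3]].
Characteristic polynomial det(A - λI) = λ^2 - 6λ + 9 = 0.
Single eigenvalue λ = 3 with algebraic multiplicity 2.
Eigenvector v = (0,1); generalized eigenvector w with (A-λI)w=v is (-1,-2).
General solution: e^(3t)[c_1·v + c_2·(t·v + w)].

x_1(t) = -c_2e^(3t), x_2(t) = c_1e^(3t) + c_2te^(3t) - 2c_2e^(3t)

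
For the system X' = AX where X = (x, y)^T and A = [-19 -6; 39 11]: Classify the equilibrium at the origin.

A = [[-19,-6],[39,11]]; det(A-λI) = λ^2 + 8λ + 25.
λ = -4 ± 3i: negative real part.

stable spiral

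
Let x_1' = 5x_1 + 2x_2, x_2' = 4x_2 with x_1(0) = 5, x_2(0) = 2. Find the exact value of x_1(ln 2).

A = [[5,2],[0,4]]; eigenvalues λ = 4, 5.
Eigenvectors: (-2,1) for λ=4, (-1,0) for λ=5.
From the initial condition, c_1 = 2, c_2 = -9.
x_1(ln 2) = (2)(2^4)(-2) + (-9)(2^5)(-1) = 224.

224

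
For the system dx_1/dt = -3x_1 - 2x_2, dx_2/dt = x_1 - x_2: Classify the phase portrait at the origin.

stable spiral

A = [[-3,-2],[1,-1]]; det(A-λI) = λ^2 + 4λ + 5.
λ = -2 ± i: negative real part.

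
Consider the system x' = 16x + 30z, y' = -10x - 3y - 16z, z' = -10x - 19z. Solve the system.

x(t) = -3c_1e^(-4t) - 2c_3e^(t), y(t) = 2c_1e^(-4t) + c_2e^(-3t) + c_3e^(t), z(t) = 2c_1e^(-4t) + c_3e^(t)

Coefficient matrix A = [[16, 0, 30], [-10, -3, -16], [-10, 0, -19]].
det(A - λI) = 0 gives eigenvalues λ = -4, -3, 1.
For λ=-4: eigenvector (-3,2,2).
For λ=-3: eigenvector (0,1,0).
For λ=1: eigenvector (-2,1,1).
General solution: c_1e^(-4t)(-3,2,2) + c_2e^(-3t)(0,1,0) + c_3e^(t)(-2,1,1).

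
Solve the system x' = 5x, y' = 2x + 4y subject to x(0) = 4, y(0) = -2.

x(t) = 4e^(5t), y(t) = 8e^(5t) - 10e^(4t)

Coefficient matrix A = [[5, 0], [2, 4]].
Characteristic polynomial det(A - λI) = λ^2 - 9λ + 20 = 0.
Eigenvalues λ = 4, 5.
For λ=4: (A-λI) row 1 is [1, 0], so an eigenvector is (0, 1).
For λ=5: (A-λI) row 2 is [2, -1], so an eigenvector is (-1, -2).
General solution: C_1e^(4t)(0,1) + C_2e^(5t)(-1,-2).
Applying x(0)=4, y(0)=-2 gives C_1=-10, C_2=-4.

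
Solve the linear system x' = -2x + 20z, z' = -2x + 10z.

x(t) = -3C_1e^(4t)sin(2t) + C_1e^(4t)cos(2t) + C_2e^(4t)sin(2t) + 3C_2e^(4t)cos(2t), z(t) = -C_1e^(4t)sin(2t) + C_2e^(4t)cos(2t)

Coefficient matrix A = [[-2, 20], [-2, 10]].
Characteristic polynomial det(A - λI) = λ^2 - 8λ + 20 = 0.
Eigenvalues λ = 4 ± 2i (complex conjugate pair).
For λ=4+2i: an eigenvector is (1,0) - i(-3,-1) = (1 + 3i, 0 + i).
A real fundamental pair from Re and Im of e^((4+2i)t)v: X_1 = e^(4t)(cos(2t)·(1,0) + sin(2t)·(-3,-1)), X_2 = e^(4t)(sin(2t)·(1,0) - cos(2t)·(-3,-1)).
General solution: C_1X_1 + C_2X_2.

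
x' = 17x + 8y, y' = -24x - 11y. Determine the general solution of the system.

Coefficient matrix A = [[17, 8], [-24, -11]].
Characteristic polynomial det(A - λI) = λ^2 - 6λ + 5 = 0.
Eigenvalues λ = 1, 5.
For λ=1: (A-λI) row 1 is [16, 8], so an eigenvector is (1, -2).
For λ=5: (A-λI) row 1 is [12, 8], so an eigenvector is (-2, 3).
General solution: K_1e^(t)(1,-2) + K_2e^(5t)(-2,3).

x(t) = K_1e^(t) - 2K_2e^(5t), y(t) = -2K_1e^(t) + 3K_2e^(5t)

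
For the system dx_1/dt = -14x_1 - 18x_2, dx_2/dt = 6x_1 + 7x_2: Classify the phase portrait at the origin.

A = [[-14,-18],[6,7]]; det(A-λI) = λ^2 + 7λ + 10.
λ = -5, -2: both negative.

stable node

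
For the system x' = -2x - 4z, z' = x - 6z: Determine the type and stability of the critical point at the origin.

A = [[-2,-4],[1,-6]]; det(A-λI) = λ^2 + 8λ + 16.
repeated λ = -4 with a single eigenvector.

stable improper node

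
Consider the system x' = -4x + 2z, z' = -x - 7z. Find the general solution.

Coefficient matrix A = [[-4, 2], [-1, -7]].
Characteristic polynomial det(A - λI) = λ^2 + 11λ + 30 = 0.
Eigenvalues λ = -5, -6.
For λ=-5: (A-λI) row 1 is [1, 2], so an eigenvector is (-2, 1).
For λ=-6: (A-λI) row 1 is [2, 2], so an eigenvector is (1, -1).
General solution: C_1e^(-5t)(-2,1) + C_2e^(-6t)(1,-1).

x(t) = -2C_1e^(-5t) + C_2e^(-6t), z(t) = C_1e^(-5t) - C_2e^(-6t)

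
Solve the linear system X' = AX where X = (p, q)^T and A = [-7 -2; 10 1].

Coefficient matrix A = [[-7, -2], [10, 1]].
Characteristic polynomial det(A - λI) = λ^2 + 6λ + 13 = 0.
Eigenvalues λ = -3 ± 2i (complex conjugate pair).
For λ=-3+2i: an eigenvector is (0,-1) - i(1,-2) = (0 - i, -1 + 2i).
A real fundamental pair from Re and Im of e^((-3+2i)t)v: X_1 = e^(-3t)(cos(2t)·(0,-1) + sin(2t)·(1,-2)), X_2 = e^(-3t)(sin(2t)·(0,-1) - cos(2t)·(1,-2)).
General solution: C_1X_1 + C_2X_2.

p(t) = C_1e^(-3t)sin(2t) - C_2e^(-3t)cos(2t), q(t) = -2C_1e^(-3t)sin(2t) - C_1e^(-3t)cos(2t) - C_2e^(-3t)sin(2t) + 2C_2e^(-3t)cos(2t)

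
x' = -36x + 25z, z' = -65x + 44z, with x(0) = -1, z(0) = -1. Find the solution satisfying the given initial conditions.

x(t) = 3e^(4t)sin(5t) - e^(4t)cos(5t), z(t) = 5e^(4t)sin(5t) - e^(4t)cos(5t)

Coefficient matrix A = [[-36, 25], [-65, 44]].
Characteristic polynomial det(A - λI) = λ^2 - 8λ + 41 = 0.
Eigenvalues λ = 4 ± 5i (complex conjugate pair).
For λ=4+5i: an eigenvector is (-1,-2) - i(-2,-3) = (-1 + 2i, -2 + 3i).
A real fundamental pair from Re and Im of e^((4+5i)t)v: X_1 = e^(4t)(cos(5t)·(-1,-2) + sin(5t)·(-2,-3)), X_2 = e^(4t)(sin(5t)·(-1,-2) - cos(5t)·(-2,-3)).
General solution: K_1X_1 + K_2X_2.
Applying x(0)=-1, z(0)=-1 gives K_1=-1, K_2=-1.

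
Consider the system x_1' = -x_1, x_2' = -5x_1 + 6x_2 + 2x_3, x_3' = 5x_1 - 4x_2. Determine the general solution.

x_1(t) = c_3e^(-t), x_2(t) = -c_1e^(2t) + c_2e^(4t) + c_3e^(-t), x_3(t) = 2c_1e^(2t) - c_2e^(4t) - c_3e^(-t)

Coefficient matrix A = [[-1, 0, 0], [-5, 6, 2], [5, -4, 0]].
det(A - λI) = 0 gives eigenvalues λ = 2, 4, -1.
For λ=2: eigenvector (0,-1,2).
For λ=4: eigenvector (0,1,-1).
For λ=-1: eigenvector (1,1,-1).
General solution: c_1e^(2t)(0,-1,2) + c_2e^(4t)(0,1,-1) + c_3e^(-t)(1,1,-1).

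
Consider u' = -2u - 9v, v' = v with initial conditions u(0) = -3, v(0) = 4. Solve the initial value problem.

Coefficient matrix A = [[-2, -9], [0, 1]].
Characteristic polynomial det(A - λI) = λ^2 + λ - 2 = 0.
Eigenvalues λ = 1, -2.
For λ=1: (A-λI) row 1 is [-3, -9], so an eigenvector is (-3, 1).
For λ=-2: (A-λI) row 1 is [0, -9], so an eigenvector is (1, 0).
General solution: C_1e^(t)(-3,1) + C_2e^(-2t)(1,0).
Applying u(0)=-3, v(0)=4 gives C_1=4, C_2=9.

u(t) = -12e^(t) + 9e^(-2t), v(t) = 4e^(t)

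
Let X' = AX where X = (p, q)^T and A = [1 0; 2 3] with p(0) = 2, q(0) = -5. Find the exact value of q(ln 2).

-28

A = [[1,0],[2,3]]; eigenvalues λ = 1, 3.
Eigenvectors: (-1,1) for λ=1, (0,-1) for λ=3.
From the initial condition, c_1 = -2, c_2 = 3.
q(ln 2) = (-2)(2^1)(1) + (3)(2^3)(-1) = -28.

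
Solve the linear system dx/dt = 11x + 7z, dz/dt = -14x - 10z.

Coefficient matrix A = [[11, 7], [-14, -10]].
Characteristic polynomial det(A - λI) = λ^2 - λ - 12 = 0.
Eigenvalues λ = 4, -3.
For λ=4: (A-λI) row 1 is [7, 7], so an eigenvector is (-1, 1).
For λ=-3: (A-λI) row 1 is [14, 7], so an eigenvector is (-1, 2).
General solution: K_1e^(4t)(-1,1) + K_2e^(-3t)(-1,2).

x(t) = -K_1e^(4t) - K_2e^(-3t), z(t) = K_1e^(4t) + 2K_2e^(-3t)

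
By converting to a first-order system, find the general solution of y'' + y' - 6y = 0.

y(t) = C_1e^(2t) + C_2e^(-3t)

Let x_1 = y, x_2 = y'. Then x_1' = x_2 and x_2' = 6x_1 - x_2.
A = [[0,1],[6,-1]]; det(A-λI) = λ^2 + λ - 6.
Eigenvalues λ = 2, -3 with eigenvectors (1,2), (1,-3).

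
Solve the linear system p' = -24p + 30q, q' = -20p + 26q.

Coefficient matrix A = [[-24, 30], [-20, 26]].
Characteristic polynomial det(A - λI) = λ^2 - 2λ - 24 = 0.
Eigenvalues λ = 6, -4.
For λ=6: (A-λI) row 1 is [-30, 30], so an eigenvector is (1, 1).
For λ=-4: (A-λI) row 1 is [-20, 30], so an eigenvector is (3, 2).
General solution: C_1e^(6t)(1,1) + C_2e^(-4t)(3,2).

p(t) = C_1e^(6t) + 3C_2e^(-4t), q(t) = C_1e^(6t) + 2C_2e^(-4t)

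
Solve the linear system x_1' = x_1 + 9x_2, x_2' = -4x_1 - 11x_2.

Coefficient matrix A = [[1, 9], [-4, -11]].
Characteristic polynomial det(A - λI) = λ^2 + 10λ + 25 = 0.
Single eigenvalue λ = -5 with algebraic multiplicity 2.
Eigenvector v = (-3,2); generalized eigenvector w with (A-λI)w=v is (-2,1).
General solution: e^(-5t)[c_1·v + c_2·(t·v + w)].

x_1(t) = -3c_1e^(-5t) - 3c_2te^(-5t) - 2c_2e^(-5t), x_2(t) = 2c_1e^(-5t) + 2c_2te^(-5t) + c_2e^(-5t)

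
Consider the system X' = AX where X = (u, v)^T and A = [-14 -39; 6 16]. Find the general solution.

Coefficient matrix A = [[-14, -39], [6, 16]].
Characteristic polynomial det(A - λI) = λ^2 - 2λ + 10 = 0.
Eigenvalues λ = 1 ± 3i (complex conjugate pair).
For λ=1+3i: an eigenvector is (3,-1) - i(-2,1) = (3 + 2i, -1 - i).
A real fundamental pair from Re and Im of e^((1+3i)t)v: X_1 = e^(t)(cos(3t)·(3,-1) + sin(3t)·(-2,1)), X_2 = e^(t)(sin(3t)·(3,-1) - cos(3t)·(-2,1)).
General solution: K_1X_1 + K_2X_2.

u(t) = -2K_1e^(t)sin(3t) + 3K_1e^(t)cos(3t) + 3K_2e^(t)sin(3t) + 2K_2e^(t)cos(3t), v(t) = K_1e^(t)sin(3t) - K_1e^(t)cos(3t) - K_2e^(t)sin(3t) - K_2e^(t)cos(3t)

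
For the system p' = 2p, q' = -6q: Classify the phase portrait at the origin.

A = [[2,0],[0,-6]]; det(A-λI) = λ^2 + 4λ - 12.
λ = -6, 2: opposite signs.

saddle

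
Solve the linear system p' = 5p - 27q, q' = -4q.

p(t) = -3K_1e^(-4t) - K_2e^(5t), q(t) = -K_1e^(-4t)

Coefficient matrix A = [[5, -27], [0, -4]].
Characteristic polynomial det(A - λI) = λ^2 - λ - 20 = 0.
Eigenvalues λ = -4, 5.
For λ=-4: (A-λI) row 1 is [9, -27], so an eigenvector is (-3, -1).
For λ=5: (A-λI) row 1 is [0, -27], so an eigenvector is (-1, 0).
General solution: K_1e^(-4t)(-3,-1) + K_2e^(5t)(-1,0).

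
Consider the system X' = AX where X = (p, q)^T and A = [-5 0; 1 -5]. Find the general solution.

Coefficient matrix A = [[-5, 0], [1, -5]].
Characteristic polynomial det(A - λI) = λ^2 + 10λ + 25 = 0.
Single eigenvalue λ = -5 with algebraic multiplicity 2.
Eigenvector v = (0,1); generalized eigenvector w with (A-λI)w=v is (1,-3).
General solution: e^(-5t)[C_1·v + C_2·(t·v + w)].

p(t) = C_2e^(-5t), q(t) = C_1e^(-5t) + C_2te^(-5t) - 3C_2e^(-5t)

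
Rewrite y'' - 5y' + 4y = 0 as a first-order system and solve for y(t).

Let x_1 = y, x_2 = y'. Then x_1' = x_2 and x_2' = -4x_1 + 5x_2.
A = [[0,1],[-4,5]]; det(A-λI) = λ^2 - 5λ + 4.
Eigenvalues λ = 4, 1 with eigenvectors (1,4), (1,1).

y(t) = c_1e^(4t) + c_2e^(t)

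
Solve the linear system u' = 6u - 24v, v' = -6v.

u(t) = -2C_1e^(-6t) + C_2e^(6t), v(t) = -C_1e^(-6t)

Coefficient matrix A = [[6, -24], [0, -6]].
Characteristic polynomial det(A - λI) = λ^2 - 36 = 0.
Eigenvalues λ = -6, 6.
For λ=-6: (A-λI) row 1 is [12, -24], so an eigenvector is (-2, -1).
For λ=6: (A-λI) row 1 is [0, -24], so an eigenvector is (1, 0).
General solution: C_1e^(-6t)(-2,-1) + C_2e^(6t)(1,0).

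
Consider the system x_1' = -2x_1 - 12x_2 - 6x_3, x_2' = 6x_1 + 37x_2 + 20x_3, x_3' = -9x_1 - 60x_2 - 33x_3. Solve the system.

x_1(t) = K_1e^(4t) - 2K_3e^(t), x_2(t) = -2K_1e^(4t) - K_2e^(-3t) + 2K_3e^(t), x_3(t) = 3K_1e^(4t) + 2K_2e^(-3t) - 3K_3e^(t)

Coefficient matrix A = [[-2, -12, -6], [6, 37, 20], [-9, -60, -33]].
det(A - λI) = 0 gives eigenvalues λ = 4, -3, 1.
For λ=4: eigenvector (1,-2,3).
For λ=-3: eigenvector (0,-1,2).
For λ=1: eigenvector (-2,2,-3).
General solution: K_1e^(4t)(1,-2,3) + K_2e^(-3t)(0,-1,2) + K_3e^(t)(-2,2,-3).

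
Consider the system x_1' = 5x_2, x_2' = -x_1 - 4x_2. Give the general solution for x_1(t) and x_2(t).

Coefficient matrix A = [[0, 5], [-1, -4]].
Characteristic polynomial det(A - λI) = λ^2 + 4λ + 5 = 0.
Eigenvalues λ = -2 ± i (complex conjugate pair).
For λ=-2+i: an eigenvector is (-2,1) - i(1,0) = (-2 - i, 1).
A real fundamental pair from Re and Im of e^((-2+i)t)v: X_1 = e^(-2t)(cos(t)·(-2,1) + sin(t)·(1,0)), X_2 = e^(-2t)(sin(t)·(-2,1) - cos(t)·(1,0)).
General solution: C_1X_1 + C_2X_2.

x_1(t) = C_1e^(-2t)sin(t) - 2C_1e^(-2t)cos(t) - 2C_2e^(-2t)sin(t) - C_2e^(-2t)cos(t), x_2(t) = C_1e^(-2t)cos(t) + C_2e^(-2t)sin(t)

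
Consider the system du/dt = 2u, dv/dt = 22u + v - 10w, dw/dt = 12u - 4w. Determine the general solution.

u(t) = K_2e^(2t), v(t) = 2K_1e^(-4t) + 2K_2e^(2t) - K_3e^(t), w(t) = K_1e^(-4t) + 2K_2e^(2t)

Coefficient matrix A = [[2, 0, 0], [22, 1, -10], [12, 0, -4]].
det(A - λI) = 0 gives eigenvalues λ = -4, 2, 1.
For λ=-4: eigenvector (0,2,1).
For λ=2: eigenvector (1,2,2).
For λ=1: eigenvector (0,-1,0).
General solution: K_1e^(-4t)(0,2,1) + K_2e^(2t)(1,2,2) + K_3e^(t)(0,-1,0).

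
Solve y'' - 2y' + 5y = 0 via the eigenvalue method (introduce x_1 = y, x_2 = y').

y(t) = C_1e^(t)cos(2t) + C_2e^(t)sin(2t)

Let x_1 = y, x_2 = y'. Then x_1' = x_2 and x_2' = -5x_1 + 2x_2.
A = [[0,1],[-5,2]]; det(A-λI) = λ^2 - 2λ + 5.
Eigenvalues λ = 1 ± 2i.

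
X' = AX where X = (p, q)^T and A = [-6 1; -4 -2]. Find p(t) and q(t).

Coefficient matrix A = [[-6, 1], [-4, -2]].
Characteristic polynomial det(A - λI) = λ^2 + 8λ + 16 = 0.
Single eigenvalue λ = -4 with algebraic multiplicity 2.
Eigenvector v = (1,2); generalized eigenvector w with (A-λI)w=v is (0,1).
General solution: e^(-4t)[c_1·v + c_2·(t·v + w)].

p(t) = c_1e^(-4t) + c_2te^(-4t), q(t) = 2c_1e^(-4t) + 2c_2te^(-4t) + c_2e^(-4t)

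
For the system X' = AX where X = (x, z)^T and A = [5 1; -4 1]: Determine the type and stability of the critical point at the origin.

A = [[5,1],[-4,1]]; det(A-λI) = λ^2 - 6λ + 9.
repeated λ = 3 with a single eigenvector.

unstable improper node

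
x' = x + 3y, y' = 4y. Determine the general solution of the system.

Coefficient matrix A = [[1, 3], [0, 4]].
Characteristic polynomial det(A - λI) = λ^2 - 5λ + 4 = 0.
Eigenvalues λ = 1, 4.
For λ=1: (A-λI) row 1 is [0, 3], so an eigenvector is (1, 0).
For λ=4: (A-λI) row 1 is [-3, 3], so an eigenvector is (-1, -1).
General solution: K_1e^(t)(1,0) + K_2e^(4t)(-1,-1).

x(t) = K_1e^(t) - K_2e^(4t), y(t) = -K_2e^(4t)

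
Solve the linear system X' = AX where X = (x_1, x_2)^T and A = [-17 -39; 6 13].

Coefficient matrix A = [[-17, -39], [6, 13]].
Characteristic polynomial det(A - λI) = λ^2 + 4λ + 13 = 0.
Eigenvalues λ = -2 ± 3i (complex conjugate pair).
For λ=-2+3i: an eigenvector is (-3,1) - i(2,-1) = (-3 - 2i, 1 + i).
A real fundamental pair from Re and Im of e^((-2+3i)t)v: X_1 = e^(-2t)(cos(3t)·(-3,1) + sin(3t)·(2,-1)), X_2 = e^(-2t)(sin(3t)·(-3,1) - cos(3t)·(2,-1)).
General solution: c_1X_1 + c_2X_2.

x_1(t) = 2c_1e^(-2t)sin(3t) - 3c_1e^(-2t)cos(3t) - 3c_2e^(-2t)sin(3t) - 2c_2e^(-2t)cos(3t), x_2(t) = -c_1e^(-2t)sin(3t) + c_1e^(-2t)cos(3t) + c_2e^(-2t)sin(3t) + c_2e^(-2t)cos(3t)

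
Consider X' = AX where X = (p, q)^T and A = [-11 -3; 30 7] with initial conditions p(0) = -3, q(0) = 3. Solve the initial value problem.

p(t) = 6e^(-2t)sin(3t) - 3e^(-2t)cos(3t), q(t) = -21e^(-2t)sin(3t) + 3e^(-2t)cos(3t)

Coefficient matrix A = [[-11, -3], [30, 7]].
Characteristic polynomial det(A - λI) = λ^2 + 4λ + 13 = 0.
Eigenvalues λ = -2 ± 3i (complex conjugate pair).
For λ=-2+3i: an eigenvector is (0,-1) - i(1,-3) = (0 - i, -1 + 3i).
A real fundamental pair from Re and Im of e^((-2+3i)t)v: X_1 = e^(-2t)(cos(3t)·(0,-1) + sin(3t)·(1,-3)), X_2 = e^(-2t)(sin(3t)·(0,-1) - cos(3t)·(1,-3)).
General solution: c_1X_1 + c_2X_2.
Applying p(0)=-3, q(0)=3 gives c_1=6, c_2=3.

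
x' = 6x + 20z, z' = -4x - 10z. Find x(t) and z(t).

Coefficient matrix A = [[6, 20], [-4, -10]].
Characteristic polynomial det(A - λI) = λ^2 + 4λ + 20 = 0.
Eigenvalues λ = -2 ± 4i (complex conjugate pair).
For λ=-2+4i: an eigenvector is (-1,0) - i(-2,1) = (-1 + 2i, 0 - i).
A real fundamental pair from Re and Im of e^((-2+4i)t)v: X_1 = e^(-2t)(cos(4t)·(-1,0) + sin(4t)·(-2,1)), X_2 = e^(-2t)(sin(4t)·(-1,0) - cos(4t)·(-2,1)).
General solution: c_1X_1 + c_2X_2.

x(t) = -2c_1e^(-2t)sin(4t) - c_1e^(-2t)cos(4t) - c_2e^(-2t)sin(4t) + 2c_2e^(-2t)cos(4t), z(t) = c_1e^(-2t)sin(4t) - c_2e^(-2t)cos(4t)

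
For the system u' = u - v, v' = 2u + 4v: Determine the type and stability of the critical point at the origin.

A = [[1,-1],[2,4]]; det(A-λI) = λ^2 - 5λ + 6.
λ = 2, 3: both positive.

unstable node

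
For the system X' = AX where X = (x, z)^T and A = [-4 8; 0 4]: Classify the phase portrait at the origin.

saddle

A = [[-4,8],[0,4]]; det(A-λI) = λ^2 - 16.
λ = 4, -4: opposite signs.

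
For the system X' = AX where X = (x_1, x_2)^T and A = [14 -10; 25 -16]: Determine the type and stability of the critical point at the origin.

A = [[14,-10],[25,-16]]; det(A-λI) = λ^2 + 2λ + 26.
λ = -1 ± 5i: negative real part.

stable spiral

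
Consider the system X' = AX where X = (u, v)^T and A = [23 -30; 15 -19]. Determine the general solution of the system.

u(t) = -K_1e^(2t)sin(3t) - 3K_1e^(2t)cos(3t) - 3K_2e^(2t)sin(3t) + K_2e^(2t)cos(3t), v(t) = -K_1e^(2t)sin(3t) - 2K_1e^(2t)cos(3t) - 2K_2e^(2t)sin(3t) + K_2e^(2t)cos(3t)

Coefficient matrix A = [[23, -30], [15, -19]].
Characteristic polynomial det(A - λI) = λ^2 - 4λ + 13 = 0.
Eigenvalues λ = 2 ± 3i (complex conjugate pair).
For λ=2+3i: an eigenvector is (-3,-2) - i(-1,-1) = (-3 + i, -2 + i).
A real fundamental pair from Re and Im of e^((2+3i)t)v: X_1 = e^(2t)(cos(3t)·(-3,-2) + sin(3t)·(-1,-1)), X_2 = e^(2t)(sin(3t)·(-3,-2) - cos(3t)·(-1,-1)).
General solution: K_1X_1 + K_2X_2.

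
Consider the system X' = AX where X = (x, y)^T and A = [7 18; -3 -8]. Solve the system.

Coefficient matrix A = [[7, 18], [-3, -8]].
Characteristic polynomial det(A - λI) = λ^2 + λ - 2 = 0.
Eigenvalues λ = 1, -2.
For λ=1: (A-λI) row 1 is [6, 18], so an eigenvector is (-3, 1).
For λ=-2: (A-λI) row 1 is [9, 18], so an eigenvector is (-2, 1).
General solution: c_1e^(t)(-3,1) + c_2e^(-2t)(-2,1).

x(t) = -3c_1e^(t) - 2c_2e^(-2t), y(t) = c_1e^(t) + c_2e^(-2t)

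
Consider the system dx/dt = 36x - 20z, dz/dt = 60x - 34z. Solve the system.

x(t) = -2C_1e^(6t) - C_2e^(-4t), z(t) = -3C_1e^(6t) - 2C_2e^(-4t)

Coefficient matrix A = [[36, -20], [60, -34]].
Characteristic polynomial det(A - λI) = λ^2 - 2λ - 24 = 0.
Eigenvalues λ = 6, -4.
For λ=6: (A-λI) row 1 is [30, -20], so an eigenvector is (-2, -3).
For λ=-4: (A-λI) row 1 is [40, -20], so an eigenvector is (-1, -2).
General solution: C_1e^(6t)(-2,-3) + C_2e^(-4t)(-1,-2).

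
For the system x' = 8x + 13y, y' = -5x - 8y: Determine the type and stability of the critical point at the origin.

A = [[8,13],[-5,-8]]; det(A-λI) = λ^2 + 1.
λ = 0 ± i: zero real part.

center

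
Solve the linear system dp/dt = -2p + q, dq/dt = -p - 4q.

p(t) = c_1e^(-3t) + c_2te^(-3t) + c_2e^(-3t), q(t) = -c_1e^(-3t) - c_2te^(-3t)

Coefficient matrix A = [[-2, 1], [-1, -4]].
Characteristic polynomial det(A - λI) = λ^2 + 6λ + 9 = 0.
Single eigenvalue λ = -3 with algebraic multiplicity 2.
Eigenvector v = (1,-1); generalized eigenvector w with (A-λI)w=v is (1,0).
General solution: e^(-3t)[c_1·v + c_2·(t·v + w)].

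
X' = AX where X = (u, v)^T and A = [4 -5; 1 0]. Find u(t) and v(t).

u(t) = C_1e^(2t)sin(t) - 2C_1e^(2t)cos(t) - 2C_2e^(2t)sin(t) - C_2e^(2t)cos(t), v(t) = -C_1e^(2t)cos(t) - C_2e^(2t)sin(t)

Coefficient matrix A = [[4, -5], [1, 0]].
Characteristic polynomial det(A - λI) = λ^2 - 4λ + 5 = 0.
Eigenvalues λ = 2 ± i (complex conjugate pair).
For λ=2+i: an eigenvector is (-2,-1) - i(1,0) = (-2 - i, -1).
A real fundamental pair from Re and Im of e^((2+i)t)v: X_1 = e^(2t)(cos(t)·(-2,-1) + sin(t)·(1,0)), X_2 = e^(2t)(sin(t)·(-2,-1) - cos(t)·(1,0)).
General solution: C_1X_1 + C_2X_2.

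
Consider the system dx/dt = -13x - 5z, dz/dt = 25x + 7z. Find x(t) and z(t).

Coefficient matrix A = [[-13, -5], [25, 7]].
Characteristic polynomial det(A - λI) = λ^2 + 6λ + 34 = 0.
Eigenvalues λ = -3 ± 5i (complex conjugate pair).
For λ=-3+5i: an eigenvector is (0,-1) - i(1,-2) = (0 - i, -1 + 2i).
A real fundamental pair from Re and Im of e^((-3+5i)t)v: X_1 = e^(-3t)(cos(5t)·(0,-1) + sin(5t)·(1,-2)), X_2 = e^(-3t)(sin(5t)·(0,-1) - cos(5t)·(1,-2)).
General solution: K_1X_1 + K_2X_2.

x(t) = K_1e^(-3t)sin(5t) - K_2e^(-3t)cos(5t), z(t) = -2K_1e^(-3t)sin(5t) - K_1e^(-3t)cos(5t) - K_2e^(-3t)sin(5t) + 2K_2e^(-3t)cos(5t)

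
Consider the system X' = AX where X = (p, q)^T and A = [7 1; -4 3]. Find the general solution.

Coefficient matrix A = [[7, 1], [-4, 3]].
Characteristic polynomial det(A - λI) = λ^2 - 10λ + 25 = 0.
Single eigenvalue λ = 5 with algebraic multiplicity 2.
Eigenvector v = (1,-2); generalized eigenvector w with (A-λI)w=v is (1,-1).
General solution: e^(5t)[K_1·v + K_2·(t·v + w)].

p(t) = K_1e^(5t) + K_2te^(5t) + K_2e^(5t), q(t) = -2K_1e^(5t) - 2K_2te^(5t) - K_2e^(5t)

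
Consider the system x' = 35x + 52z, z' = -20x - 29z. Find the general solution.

x(t) = -2c_1e^(3t)sin(4t) + 3c_1e^(3t)cos(4t) + 3c_2e^(3t)sin(4t) + 2c_2e^(3t)cos(4t), z(t) = c_1e^(3t)sin(4t) - 2c_1e^(3t)cos(4t) - 2c_2e^(3t)sin(4t) - c_2e^(3t)cos(4t)

Coefficient matrix A = [[35, 52], [-20, -29]].
Characteristic polynomial det(A - λI) = λ^2 - 6λ + 25 = 0.
Eigenvalues λ = 3 ± 4i (complex conjugate pair).
For λ=3+4i: an eigenvector is (3,-2) - i(-2,1) = (3 + 2i, -2 - i).
A real fundamental pair from Re and Im of e^((3+4i)t)v: X_1 = e^(3t)(cos(4t)·(3,-2) + sin(4t)·(-2,1)), X_2 = e^(3t)(sin(4t)·(3,-2) - cos(4t)·(-2,1)).
General solution: c_1X_1 + c_2X_2.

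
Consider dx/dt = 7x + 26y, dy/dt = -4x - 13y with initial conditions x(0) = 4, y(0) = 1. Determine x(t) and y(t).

x(t) = 33e^(-3t)sin(2t) + 4e^(-3t)cos(2t), y(t) = -13e^(-3t)sin(2t) + e^(-3t)cos(2t)

Coefficient matrix A = [[7, 26], [-4, -13]].
Characteristic polynomial det(A - λI) = λ^2 + 6λ + 13 = 0.
Eigenvalues λ = -3 ± 2i (complex conjugate pair).
For λ=-3+2i: an eigenvector is (-3,1) - i(-2,1) = (-3 + 2i, 1 - i).
A real fundamental pair from Re and Im of e^((-3+2i)t)v: X_1 = e^(-3t)(cos(2t)·(-3,1) + sin(2t)·(-2,1)), X_2 = e^(-3t)(sin(2t)·(-3,1) - cos(2t)·(-2,1)).
General solution: c_1X_1 + c_2X_2.
Applying x(0)=4, y(0)=1 gives c_1=-6, c_2=-7.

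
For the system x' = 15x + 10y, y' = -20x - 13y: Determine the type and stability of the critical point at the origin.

A = [[15,10],[-20,-13]]; det(A-λI) = λ^2 - 2λ + 5.
λ = 1 ± 2i: positive real part.

unstable spiral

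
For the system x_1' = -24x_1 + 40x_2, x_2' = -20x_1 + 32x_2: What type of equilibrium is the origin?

A = [[-24,40],[-20,32]]; det(A-λI) = λ^2 - 8λ + 32.
λ = 4 ± 4i: positive real part.

unstable spiral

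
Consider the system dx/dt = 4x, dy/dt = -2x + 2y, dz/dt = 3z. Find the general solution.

Coefficient matrix A = [[4, 0, 0], [-2, 2, 0], [0, 0, 3]].
det(A - λI) = 0 gives eigenvalues λ = 4, 2, 3.
For λ=4: eigenvector (-1,1,0).
For λ=2: eigenvector (0,1,0).
For λ=3: eigenvector (0,0,1).
General solution: K_1e^(4t)(-1,1,0) + K_2e^(2t)(0,1,0) + K_3e^(3t)(0,0,1).

x(t) = -K_1e^(4t), y(t) = K_1e^(4t) + K_2e^(2t), z(t) = K_3e^(3t)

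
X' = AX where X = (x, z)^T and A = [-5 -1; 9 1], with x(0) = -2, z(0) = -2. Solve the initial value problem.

Coefficient matrix A = [[-5, -1], [9, 1]].
Characteristic polynomial det(A - λI) = λ^2 + 4λ + 4 = 0.
Single eigenvalue λ = -2 with algebraic multiplicity 2.
Eigenvector v = (-1,3); generalized eigenvector w with (A-λI)w=v is (1,-2).
General solution: e^(-2t)[C_1·v + C_2·(t·v + w)].
Applying x(0)=-2, z(0)=-2 gives C_1=-6, C_2=-8.

x(t) = 8te^(-2t) - 2e^(-2t), z(t) = -24te^(-2t) - 2e^(-2t)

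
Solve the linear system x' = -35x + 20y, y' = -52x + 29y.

x(t) = -C_1e^(-3t)sin(4t) + 2C_1e^(-3t)cos(4t) + 2C_2e^(-3t)sin(4t) + C_2e^(-3t)cos(4t), y(t) = -2C_1e^(-3t)sin(4t) + 3C_1e^(-3t)cos(4t) + 3C_2e^(-3t)sin(4t) + 2C_2e^(-3t)cos(4t)

Coefficient matrix A = [[-35, 20], [-52, 29]].
Characteristic polynomial det(A - λI) = λ^2 + 6λ + 25 = 0.
Eigenvalues λ = -3 ± 4i (complex conjugate pair).
For λ=-3+4i: an eigenvector is (2,3) - i(-1,-2) = (2 + i, 3 + 2i).
A real fundamental pair from Re and Im of e^((-3+4i)t)v: X_1 = e^(-3t)(cos(4t)·(2,3) + sin(4t)·(-1,-2)), X_2 = e^(-3t)(sin(4t)·(2,3) - cos(4t)·(-1,-2)).
General solution: C_1X_1 + C_2X_2.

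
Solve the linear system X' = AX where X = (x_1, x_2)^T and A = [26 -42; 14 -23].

x_1(t) = -2c_1e^(5t) + 3c_2e^(-2t), x_2(t) = -c_1e^(5t) + 2c_2e^(-2t)

Coefficient matrix A = [[26, -42], [14, -23]].
Characteristic polynomial det(A - λI) = λ^2 - 3λ - 10 = 0.
Eigenvalues λ = 5, -2.
For λ=5: (A-λI) row 1 is [21, -42], so an eigenvector is (-2, -1).
For λ=-2: (A-λI) row 1 is [28, -42], so an eigenvector is (3, 2).
General solution: c_1e^(5t)(-2,-1) + c_2e^(-2t)(3,2).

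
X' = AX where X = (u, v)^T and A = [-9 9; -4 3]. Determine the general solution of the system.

u(t) = -3c_1e^(-3t) - 3c_2te^(-3t) - c_2e^(-3t), v(t) = -2c_1e^(-3t) - 2c_2te^(-3t) - c_2e^(-3t)

Coefficient matrix A = [[-9, 9], [-4, 3]].
Characteristic polynomial det(A - λI) = λ^2 + 6λ + 9 = 0.
Single eigenvalue λ = -3 with algebraic multiplicity 2.
Eigenvector v = (-3,-2); generalized eigenvector w with (A-λI)w=v is (-1,-1).
General solution: e^(-3t)[c_1·v + c_2·(t·v + w)].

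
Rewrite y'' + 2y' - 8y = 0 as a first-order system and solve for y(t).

Let x_1 = y, x_2 = y'. Then x_1' = x_2 and x_2' = 8x_1 - 2x_2.
A = [[0,1],[8,-2]]; det(A-λI) = λ^2 + 2λ - 8.
Eigenvalues λ = 2, -4 with eigenvectors (1,2), (1,-4).

y(t) = K_1e^(2t) + K_2e^(-4t)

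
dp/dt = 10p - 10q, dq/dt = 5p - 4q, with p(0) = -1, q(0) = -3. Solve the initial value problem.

Coefficient matrix A = [[10, -10], [5, -4]].
Characteristic polynomial det(A - λI) = λ^2 - 6λ + 10 = 0.
Eigenvalues λ = 3 ± i (complex conjugate pair).
For λ=3+i: an eigenvector is (-1,-1) - i(3,2) = (-1 - 3i, -1 - 2i).
A real fundamental pair from Re and Im of e^((3+i)t)v: X_1 = e^(3t)(cos(t)·(-1,-1) + sin(t)·(3,2)), X_2 = e^(3t)(sin(t)·(-1,-1) - cos(t)·(3,2)).
General solution: c_1X_1 + c_2X_2.
Applying p(0)=-1, q(0)=-3 gives c_1=7, c_2=-2.

p(t) = 23e^(3t)sin(t) - e^(3t)cos(t), q(t) = 16e^(3t)sin(t) - 3e^(3t)cos(t)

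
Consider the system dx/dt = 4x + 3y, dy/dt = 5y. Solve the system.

Coefficient matrix A = [[4, 3], [0, 5]].
Characteristic polynomial det(A - λI) = λ^2 - 9λ + 20 = 0.
Eigenvalues λ = 4, 5.
For λ=4: (A-λI) row 1 is [0, 3], so an eigenvector is (1, 0).
For λ=5: (A-λI) row 1 is [-1, 3], so an eigenvector is (-3, -1).
General solution: c_1e^(4t)(1,0) + c_2e^(5t)(-3,-1).

x(t) = c_1e^(4t) - 3c_2e^(5t), y(t) = -c_2e^(5t)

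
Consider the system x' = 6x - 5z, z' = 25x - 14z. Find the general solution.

x(t) = C_1e^(-4t)sin(5t) - C_2e^(-4t)cos(5t), z(t) = 2C_1e^(-4t)sin(5t) - C_1e^(-4t)cos(5t) - C_2e^(-4t)sin(5t) - 2C_2e^(-4t)cos(5t)

Coefficient matrix A = [[6, -5], [25, -14]].
Characteristic polynomial det(A - λI) = λ^2 + 8λ + 41 = 0.
Eigenvalues λ = -4 ± 5i (complex conjugate pair).
For λ=-4+5i: an eigenvector is (0,-1) - i(1,2) = (0 - i, -1 - 2i).
A real fundamental pair from Re and Im of e^((-4+5i)t)v: X_1 = e^(-4t)(cos(5t)·(0,-1) + sin(5t)·(1,2)), X_2 = e^(-4t)(sin(5t)·(0,-1) - cos(5t)·(1,2)).
General solution: C_1X_1 + C_2X_2.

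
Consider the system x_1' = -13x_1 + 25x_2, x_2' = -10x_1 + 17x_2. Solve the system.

x_1(t) = 2C_1e^(2t)sin(5t) + C_1e^(2t)cos(5t) + C_2e^(2t)sin(5t) - 2C_2e^(2t)cos(5t), x_2(t) = C_1e^(2t)sin(5t) + C_1e^(2t)cos(5t) + C_2e^(2t)sin(5t) - C_2e^(2t)cos(5t)

Coefficient matrix A = [[-13, 25], [-10, 17]].
Characteristic polynomial det(A - λI) = λ^2 - 4λ + 29 = 0.
Eigenvalues λ = 2 ± 5i (complex conjugate pair).
For λ=2+5i: an eigenvector is (1,1) - i(2,1) = (1 - 2i, 1 - i).
A real fundamental pair from Re and Im of e^((2+5i)t)v: X_1 = e^(2t)(cos(5t)·(1,1) + sin(5t)·(2,1)), X_2 = e^(2t)(sin(5t)·(1,1) - cos(5t)·(2,1)).
General solution: C_1X_1 + C_2X_2.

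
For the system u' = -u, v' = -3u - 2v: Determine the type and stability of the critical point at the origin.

A = [[-1,0],[-3,-2]]; det(A-λI) = λ^2 + 3λ + 2.
λ = -1, -2: both negative.

stable node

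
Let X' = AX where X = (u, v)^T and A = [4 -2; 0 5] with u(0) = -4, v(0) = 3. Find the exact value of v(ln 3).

729

A = [[4,-2],[0,5]]; eigenvalues λ = 5, 4.
Eigenvectors: (2,-1) for λ=5, (1,0) for λ=4.
From the initial condition, c_1 = -3, c_2 = 2.
v(ln 3) = (-3)(3^5)(-1) + (2)(3^4)(0) = 729.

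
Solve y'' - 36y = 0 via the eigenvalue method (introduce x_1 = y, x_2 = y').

y(t) = C_1e^(-6t) + C_2e^(6t)

Let x_1 = y, x_2 = y'. Then x_1' = x_2 and x_2' = 36x_1.
A = [[0,1],[36,0]]; det(A-λI) = λ^2 - 36.
Eigenvalues λ = -6, 6 with eigenvectors (1,-6), (1,6).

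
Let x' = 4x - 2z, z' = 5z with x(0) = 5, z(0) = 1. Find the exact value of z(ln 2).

32

A = [[4,-2],[0,5]]; eigenvalues λ = 4, 5.
Eigenvectors: (-1,0) for λ=4, (2,-1) for λ=5.
From the initial condition, c_1 = -7, c_2 = -1.
z(ln 2) = (-7)(2^4)(0) + (-1)(2^5)(-1) = 32.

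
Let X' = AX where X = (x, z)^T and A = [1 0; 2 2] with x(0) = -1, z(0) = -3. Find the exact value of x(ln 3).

A = [[1,0],[2,2]]; eigenvalues λ = 2, 1.
Eigenvectors: (0,-1) for λ=2, (-1,2) for λ=1.
From the initial condition, c_1 = 5, c_2 = 1.
x(ln 3) = (5)(3^2)(0) + (1)(3^1)(-1) = -3.

-3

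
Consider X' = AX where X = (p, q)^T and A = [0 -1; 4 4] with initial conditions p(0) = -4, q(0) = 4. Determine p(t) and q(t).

Coefficient matrix A = [[0, -1], [4, 4]].
Characteristic polynomial det(A - λI) = λ^2 - 4λ + 4 = 0.
Single eigenvalue λ = 2 with algebraic multiplicity 2.
Eigenvector v = (1,-2); generalized eigenvector w with (A-λI)w=v is (0,-1).
General solution: e^(2t)[C_1·v + C_2·(t·v + w)].
Applying p(0)=-4, q(0)=4 gives C_1=-4, C_2=4.

p(t) = 4te^(2t) - 4e^(2t), q(t) = -8te^(2t) + 4e^(2t)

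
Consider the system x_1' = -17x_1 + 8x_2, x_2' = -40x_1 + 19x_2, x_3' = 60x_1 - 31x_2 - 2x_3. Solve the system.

Coefficient matrix A = [[-17, 8, 0], [-40, 19, 0], [60, -31, -2]].
det(A - λI) = 0 gives eigenvalues λ = 3, -1, -2.
For λ=3: eigenvector (2,5,-7).
For λ=-1: eigenvector (1,2,-2).
For λ=-2: eigenvector (0,0,1).
General solution: c_1e^(3t)(2,5,-7) + c_2e^(-t)(1,2,-2) + c_3e^(-2t)(0,0,1).

x_1(t) = 2c_1e^(3t) + c_2e^(-t), x_2(t) = 5c_1e^(3t) + 2c_2e^(-t), x_3(t) = -7c_1e^(3t) - 2c_2e^(-t) + c_3e^(-2t)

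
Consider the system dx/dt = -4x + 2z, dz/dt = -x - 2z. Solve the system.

x(t) = C_1e^(-3t)sin(t) - C_1e^(-3t)cos(t) - C_2e^(-3t)sin(t) - C_2e^(-3t)cos(t), z(t) = C_1e^(-3t)sin(t) - C_2e^(-3t)cos(t)

Coefficient matrix A = [[-4, 2], [-1, -2]].
Characteristic polynomial det(A - λI) = λ^2 + 6λ + 10 = 0.
Eigenvalues λ = -3 ± i (complex conjugate pair).
For λ=-3+i: an eigenvector is (-1,0) - i(1,1) = (-1 - i, 0 - i).
A real fundamental pair from Re and Im of e^((-3+i)t)v: X_1 = e^(-3t)(cos(t)·(-1,0) + sin(t)·(1,1)), X_2 = e^(-3t)(sin(t)·(-1,0) - cos(t)·(1,1)).
General solution: C_1X_1 + C_2X_2.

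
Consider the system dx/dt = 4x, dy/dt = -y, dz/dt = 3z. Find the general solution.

Coefficient matrix A = [[4, 0, 0], [0, -1, 0], [0, 0, 3]].
det(A - λI) = 0 gives eigenvalues λ = 4, 3, -1.
For λ=4: eigenvector (1,0,0).
For λ=3: eigenvector (0,0,1).
For λ=-1: eigenvector (0,1,0).
General solution: c_1e^(4t)(1,0,0) + c_2e^(3t)(0,0,1) + c_3e^(-t)(0,1,0).

x(t) = c_1e^(4t), y(t) = c_3e^(-t), z(t) = c_2e^(3t)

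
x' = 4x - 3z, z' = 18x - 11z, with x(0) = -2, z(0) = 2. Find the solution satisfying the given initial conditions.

x(t) = -8e^(-2t) + 6e^(-5t), z(t) = -16e^(-2t) + 18e^(-5t)

Coefficient matrix A = [[4, -3], [18, -11]].
Characteristic polynomial det(A - λI) = λ^2 + 7λ + 10 = 0.
Eigenvalues λ = -5, -2.
For λ=-5: (A-λI) row 1 is [9, -3], so an eigenvector is (1, 3).
For λ=-2: (A-λI) row 1 is [6, -3], so an eigenvector is (1, 2).
General solution: c_1e^(-5t)(1,3) + c_2e^(-2t)(1,2).
Applying x(0)=-2, z(0)=2 gives c_1=6, c_2=-8.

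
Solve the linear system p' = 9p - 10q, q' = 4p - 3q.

p(t) = -2C_1e^(3t)sin(2t) + C_1e^(3t)cos(2t) + C_2e^(3t)sin(2t) + 2C_2e^(3t)cos(2t), q(t) = -C_1e^(3t)sin(2t) + C_1e^(3t)cos(2t) + C_2e^(3t)sin(2t) + C_2e^(3t)cos(2t)

Coefficient matrix A = [[9, -10], [4, -3]].
Characteristic polynomial det(A - λI) = λ^2 - 6λ + 13 = 0.
Eigenvalues λ = 3 ± 2i (complex conjugate pair).
For λ=3+2i: an eigenvector is (1,1) - i(-2,-1) = (1 + 2i, 1 + i).
A real fundamental pair from Re and Im of e^((3+2i)t)v: X_1 = e^(3t)(cos(2t)·(1,1) + sin(2t)·(-2,-1)), X_2 = e^(3t)(sin(2t)·(1,1) - cos(2t)·(-2,-1)).
General solution: C_1X_1 + C_2X_2.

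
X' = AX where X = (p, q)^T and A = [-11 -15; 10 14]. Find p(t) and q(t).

Coefficient matrix A = [[-11, -15], [10, 14]].
Characteristic polynomial det(A - λI) = λ^2 - 3λ - 4 = 0.
Eigenvalues λ = 4, -1.
For λ=4: (A-λI) row 1 is [-15, -15], so an eigenvector is (-1, 1).
For λ=-1: (A-λI) row 1 is [-10, -15], so an eigenvector is (-3, 2).
General solution: C_1e^(4t)(-1,1) + C_2e^(-t)(-3,2).

p(t) = -C_1e^(4t) - 3C_2e^(-t), q(t) = C_1e^(4t) + 2C_2e^(-t)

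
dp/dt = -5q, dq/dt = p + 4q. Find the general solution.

p(t) = -2K_1e^(2t)sin(t) + K_1e^(2t)cos(t) + K_2e^(2t)sin(t) + 2K_2e^(2t)cos(t), q(t) = K_1e^(2t)sin(t) - K_2e^(2t)cos(t)

Coefficient matrix A = [[0, -5], [1, 4]].
Characteristic polynomial det(A - λI) = λ^2 - 4λ + 5 = 0.
Eigenvalues λ = 2 ± i (complex conjugate pair).
For λ=2+i: an eigenvector is (1,0) - i(-2,1) = (1 + 2i, 0 - i).
A real fundamental pair from Re and Im of e^((2+i)t)v: X_1 = e^(2t)(cos(t)·(1,0) + sin(t)·(-2,1)), X_2 = e^(2t)(sin(t)·(1,0) - cos(t)·(-2,1)).
General solution: K_1X_1 + K_2X_2.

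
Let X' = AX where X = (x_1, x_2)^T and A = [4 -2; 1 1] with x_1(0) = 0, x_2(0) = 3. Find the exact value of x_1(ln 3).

A = [[4,-2],[1,1]]; eigenvalues λ = 3, 2.
Eigenvectors: (2,1) for λ=3, (1,1) for λ=2.
From the initial condition, c_1 = -3, c_2 = 6.
x_1(ln 3) = (-3)(3^3)(2) + (6)(3^2)(1) = -108.

-108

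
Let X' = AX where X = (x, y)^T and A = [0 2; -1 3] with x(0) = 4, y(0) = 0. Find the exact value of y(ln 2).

A = [[0,2],[-1,3]]; eigenvalues λ = 1, 2.
Eigenvectors: (-2,-1) for λ=1, (-1,-1) for λ=2.
From the initial condition, c_1 = -4, c_2 = 4.
y(ln 2) = (-4)(2^1)(-1) + (4)(2^2)(-1) = -8.

-8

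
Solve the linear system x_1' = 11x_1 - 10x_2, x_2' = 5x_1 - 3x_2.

Coefficient matrix A = [[11, -10], [5, -3]].
Characteristic polynomial det(A - λI) = λ^2 - 8λ + 17 = 0.
Eigenvalues λ = 4 ± i (complex conjugate pair).
For λ=4+i: an eigenvector is (1,1) - i(-3,-2) = (1 + 3i, 1 + 2i).
A real fundamental pair from Re and Im of e^((4+i)t)v: X_1 = e^(4t)(cos(t)·(1,1) + sin(t)·(-3,-2)), X_2 = e^(4t)(sin(t)·(1,1) - cos(t)·(-3,-2)).
General solution: c_1X_1 + c_2X_2.

x_1(t) = -3c_1e^(4t)sin(t) + c_1e^(4t)cos(t) + c_2e^(4t)sin(t) + 3c_2e^(4t)cos(t), x_2(t) = -2c_1e^(4t)sin(t) + c_1e^(4t)cos(t) + c_2e^(4t)sin(t) + 2c_2e^(4t)cos(t)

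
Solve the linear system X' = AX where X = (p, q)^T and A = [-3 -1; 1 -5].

Coefficient matrix A = [[-3, -1], [1, -5]].
Characteristic polynomial det(A - λI) = λ^2 + 8λ + 16 = 0.
Single eigenvalue λ = -4 with algebraic multiplicity 2.
Eigenvector v = (-1,-1); generalized eigenvector w with (A-λI)w=v is (-3,-2).
General solution: e^(-4t)[c_1·v + c_2·(t·v + w)].

p(t) = -c_1e^(-4t) - c_2te^(-4t) - 3c_2e^(-4t), q(t) = -c_1e^(-4t) - c_2te^(-4t) - 2c_2e^(-4t)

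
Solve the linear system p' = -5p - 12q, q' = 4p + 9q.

p(t) = -3C_1e^(3t) + 2C_2e^(t), q(t) = 2C_1e^(3t) - C_2e^(t)

Coefficient matrix A = [[-5, -12], [4, 9]].
Characteristic polynomial det(A - λI) = λ^2 - 4λ + 3 = 0.
Eigenvalues λ = 3, 1.
For λ=3: (A-λI) row 1 is [-8, -12], so an eigenvector is (-3, 2).
For λ=1: (A-λI) row 1 is [-6, -12], so an eigenvector is (2, -1).
General solution: C_1e^(3t)(-3,2) + C_2e^(t)(2,-1).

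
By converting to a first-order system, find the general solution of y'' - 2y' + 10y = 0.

Let x_1 = y, x_2 = y'. Then x_1' = x_2 and x_2' = -10x_1 + 2x_2.
A = [[0,1],[-10,2]]; det(A-λI) = λ^2 - 2λ + 10.
Eigenvalues λ = 1 ± 3i.

y(t) = c_1e^(t)cos(3t) + c_2e^(t)sin(3t)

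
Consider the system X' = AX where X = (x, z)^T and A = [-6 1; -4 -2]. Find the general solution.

x(t) = C_1e^(-4t) + C_2te^(-4t) - 2C_2e^(-4t), z(t) = 2C_1e^(-4t) + 2C_2te^(-4t) - 3C_2e^(-4t)

Coefficient matrix A = [[-6, 1], [-4, -2]].
Characteristic polynomial det(A - λI) = λ^2 + 8λ + 16 = 0.
Single eigenvalue λ = -4 with algebraic multiplicity 2.
Eigenvector v = (1,2); generalized eigenvector w with (A-λI)w=v is (-2,-3).
General solution: e^(-4t)[C_1·v + C_2·(t·v + w)].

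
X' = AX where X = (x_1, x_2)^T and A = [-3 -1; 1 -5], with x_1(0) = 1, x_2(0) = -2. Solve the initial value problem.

x_1(t) = 3te^(-4t) + e^(-4t), x_2(t) = 3te^(-4t) - 2e^(-4t)

Coefficient matrix A = [[-3, -1], [1, -5]].
Characteristic polynomial det(A - λI) = λ^2 + 8λ + 16 = 0.
Single eigenvalue λ = -4 with algebraic multiplicity 2.
Eigenvector v = (1,1); generalized eigenvector w with (A-λI)w=v is (3,2).
General solution: e^(-4t)[C_1·v + C_2·(t·v + w)].
Applying x_1(0)=1, x_2(0)=-2 gives C_1=-8, C_2=3.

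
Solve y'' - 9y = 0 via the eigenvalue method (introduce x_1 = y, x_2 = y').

y(t) = c_1e^(-3t) + c_2e^(3t)

Let x_1 = y, x_2 = y'. Then x_1' = x_2 and x_2' = 9x_1.
A = [[0,1],[9,0]]; det(A-λI) = λ^2 - 9.
Eigenvalues λ = -3, 3 with eigenvectors (1,-3), (1,3).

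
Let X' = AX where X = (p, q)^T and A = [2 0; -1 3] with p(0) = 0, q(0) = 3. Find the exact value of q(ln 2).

24

A = [[2,0],[-1,3]]; eigenvalues λ = 2, 3.
Eigenvectors: (-1,-1) for λ=2, (0,1) for λ=3.
From the initial condition, c_1 = 0, c_2 = 3.
q(ln 2) = (0)(2^2)(-1) + (3)(2^3)(1) = 24.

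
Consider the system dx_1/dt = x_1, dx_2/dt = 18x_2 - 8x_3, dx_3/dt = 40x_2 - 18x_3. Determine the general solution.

x_1(t) = C_1e^(t), x_2(t) = C_2e^(2t) + 2C_3e^(-2t), x_3(t) = 2C_2e^(2t) + 5C_3e^(-2t)

Coefficient matrix A = [[1, 0, 0], [0, 18, -8], [0, 40, -18]].
det(A - λI) = 0 gives eigenvalues λ = 1, 2, -2.
For λ=1: eigenvector (1,0,0).
For λ=2: eigenvector (0,1,2).
For λ=-2: eigenvector (0,2,5).
General solution: C_1e^(t)(1,0,0) + C_2e^(2t)(0,1,2) + C_3e^(-2t)(0,2,5).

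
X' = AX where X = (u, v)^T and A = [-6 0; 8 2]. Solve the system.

Coefficient matrix A = [[-6, 0], [8, 2]].
Characteristic polynomial det(A - λI) = λ^2 + 4λ - 12 = 0.
Eigenvalues λ = 2, -6.
For λ=2: (A-λI) row 1 is [-8, 0], so an eigenvector is (0, -1).
For λ=-6: (A-λI) row 2 is [8, 8], so an eigenvector is (-1, 1).
General solution: C_1e^(2t)(0,-1) + C_2e^(-6t)(-1,1).

u(t) = -C_2e^(-6t), v(t) = -C_1e^(2t) + C_2e^(-6t)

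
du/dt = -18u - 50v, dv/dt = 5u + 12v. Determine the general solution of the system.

Coefficient matrix A = [[-18, -50], [5, 12]].
Characteristic polynomial det(A - λI) = λ^2 + 6λ + 34 = 0.
Eigenvalues λ = -3 ± 5i (complex conjugate pair).
For λ=-3+5i: an eigenvector is (-3,1) - i(-1,0) = (-3 + i, 1).
A real fundamental pair from Re and Im of e^((-3+5i)t)v: X_1 = e^(-3t)(cos(5t)·(-3,1) + sin(5t)·(-1,0)), X_2 = e^(-3t)(sin(5t)·(-3,1) - cos(5t)·(-1,0)).
General solution: C_1X_1 + C_2X_2.

u(t) = -C_1e^(-3t)sin(5t) - 3C_1e^(-3t)cos(5t) - 3C_2e^(-3t)sin(5t) + C_2e^(-3t)cos(5t), v(t) = C_1e^(-3t)cos(5t) + C_2e^(-3t)sin(5t)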